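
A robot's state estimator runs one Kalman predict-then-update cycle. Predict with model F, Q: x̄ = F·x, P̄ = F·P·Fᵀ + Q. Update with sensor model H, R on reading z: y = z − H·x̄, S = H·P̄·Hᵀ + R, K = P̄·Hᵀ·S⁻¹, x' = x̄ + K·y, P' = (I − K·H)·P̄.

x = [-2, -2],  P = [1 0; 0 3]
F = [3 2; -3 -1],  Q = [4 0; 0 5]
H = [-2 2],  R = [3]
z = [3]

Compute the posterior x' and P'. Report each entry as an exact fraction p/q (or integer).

x' = [-90/97, 72/97]
P' = [875/291 755/291; 755/291 851/291]

x̄ = F·x = [-10, 8]
P̄ = F·P·Fᵀ + Q = [25 -15; -15 17]
y = z − H·x̄ = [-33]
S = H·P̄·Hᵀ + R = [291]
K = P̄·Hᵀ·S⁻¹ = [-80/291; 64/291]
x' = x̄ + K·y = [-90/97, 72/97]
P' = (I − K·H)·P̄ = [875/291 755/291; 755/291 851/291]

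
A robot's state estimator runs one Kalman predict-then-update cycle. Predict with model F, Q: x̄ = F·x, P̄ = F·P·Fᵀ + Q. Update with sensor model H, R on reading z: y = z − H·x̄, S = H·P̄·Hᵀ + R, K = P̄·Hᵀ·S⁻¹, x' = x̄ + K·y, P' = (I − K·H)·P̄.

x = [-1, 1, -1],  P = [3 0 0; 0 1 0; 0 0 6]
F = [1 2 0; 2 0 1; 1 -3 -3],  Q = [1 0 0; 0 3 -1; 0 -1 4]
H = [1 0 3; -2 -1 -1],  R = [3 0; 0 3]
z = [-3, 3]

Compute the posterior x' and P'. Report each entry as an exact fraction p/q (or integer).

x̄ = F·x = [1, -3, -1]
P̄ = F·P·Fᵀ + Q = [8 6 -3; 6 21 -13; -3 -13 70]
y = z − H·x̄ = [-1, 1]
S = H·P̄·Hᵀ + R = [623 -172; -172 112]
K = P̄·Hᵀ·S⁻¹ = [-845/10048 -12009/40192; -223/1256 -2267/5024; 3603/10048 3831/40192]
x' = x̄ + K·y = [31563/40192, -16447/5024, -50773/40192]
P' = (I − K·H)·P̄ = [89985/40192 -13821/5024 -33375/40192; -13821/5024 3841/628 3715/5024; -33375/40192 3715/5024 25537/40192]

x' = [31563/40192, -16447/5024, -50773/40192]
P' = [89985/40192 -13821/5024 -33375/40192; -13821/5024 3841/628 3715/5024; -33375/40192 3715/5024 25537/40192]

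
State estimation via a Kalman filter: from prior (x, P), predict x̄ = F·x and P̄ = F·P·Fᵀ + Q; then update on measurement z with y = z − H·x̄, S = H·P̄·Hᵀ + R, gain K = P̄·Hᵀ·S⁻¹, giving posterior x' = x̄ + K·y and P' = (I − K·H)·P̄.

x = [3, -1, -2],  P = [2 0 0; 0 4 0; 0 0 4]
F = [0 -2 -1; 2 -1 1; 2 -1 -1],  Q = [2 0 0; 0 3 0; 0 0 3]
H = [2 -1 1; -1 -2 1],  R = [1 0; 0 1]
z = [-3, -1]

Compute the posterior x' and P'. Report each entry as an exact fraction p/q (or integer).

x' = [-21746/11033, 44705/11033, 56224/11033]
P' = [6074/11033 -12362/11033 -20652/11033; -12362/11033 41373/11033 65489/11033; -20652/11033 65489/11033 109424/11033]

x̄ = F·x = [4, 5, 9]
P̄ = F·P·Fᵀ + Q = [22 4 12; 4 19 8; 12 8 19]
y = z − H·x̄ = [-15, 4]
S = H·P̄·Hᵀ + R = [143 -11; -11 78]
K = P̄·Hᵀ·S⁻¹ = [3858/11033 -182/1003; -608/11033 -445/1003; 2631/11033 -82/1003]
x' = x̄ + K·y = [-21746/11033, 44705/11033, 56224/11033]
P' = (I − K·H)·P̄ = [6074/11033 -12362/11033 -20652/11033; -12362/11033 41373/11033 65489/11033; -20652/11033 65489/11033 109424/11033]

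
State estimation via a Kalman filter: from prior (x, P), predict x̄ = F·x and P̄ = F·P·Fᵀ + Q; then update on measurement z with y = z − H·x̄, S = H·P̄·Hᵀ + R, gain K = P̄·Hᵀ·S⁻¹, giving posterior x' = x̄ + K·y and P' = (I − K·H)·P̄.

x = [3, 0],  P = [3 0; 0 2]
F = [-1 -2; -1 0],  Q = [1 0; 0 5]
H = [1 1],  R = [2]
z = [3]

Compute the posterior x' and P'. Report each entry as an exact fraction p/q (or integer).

x' = [51/28, 15/28]
P' = [111/28 -81/28; -81/28 103/28]

x̄ = F·x = [-3, -3]
P̄ = F·P·Fᵀ + Q = [12 3; 3 8]
y = z − H·x̄ = [9]
S = H·P̄·Hᵀ + R = [28]
K = P̄·Hᵀ·S⁻¹ = [15/28; 11/28]
x' = x̄ + K·y = [51/28, 15/28]
P' = (I − K·H)·P̄ = [111/28 -81/28; -81/28 103/28]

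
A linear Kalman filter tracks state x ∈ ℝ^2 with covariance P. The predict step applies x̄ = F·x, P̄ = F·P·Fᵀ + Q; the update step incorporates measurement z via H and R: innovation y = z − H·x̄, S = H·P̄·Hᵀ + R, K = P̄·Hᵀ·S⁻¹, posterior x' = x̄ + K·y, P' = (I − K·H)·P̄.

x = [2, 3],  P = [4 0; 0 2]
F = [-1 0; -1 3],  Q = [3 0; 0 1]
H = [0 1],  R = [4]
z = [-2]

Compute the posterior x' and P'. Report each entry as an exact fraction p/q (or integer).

x' = [-10/3, -2/3]
P' = [173/27 16/27; 16/27 92/27]

x̄ = F·x = [-2, 7]
P̄ = F·P·Fᵀ + Q = [7 4; 4 23]
y = z − H·x̄ = [-9]
S = H·P̄·Hᵀ + R = [27]
K = P̄·Hᵀ·S⁻¹ = [4/27; 23/27]
x' = x̄ + K·y = [-10/3, -2/3]
P' = (I − K·H)·P̄ = [173/27 16/27; 16/27 92/27]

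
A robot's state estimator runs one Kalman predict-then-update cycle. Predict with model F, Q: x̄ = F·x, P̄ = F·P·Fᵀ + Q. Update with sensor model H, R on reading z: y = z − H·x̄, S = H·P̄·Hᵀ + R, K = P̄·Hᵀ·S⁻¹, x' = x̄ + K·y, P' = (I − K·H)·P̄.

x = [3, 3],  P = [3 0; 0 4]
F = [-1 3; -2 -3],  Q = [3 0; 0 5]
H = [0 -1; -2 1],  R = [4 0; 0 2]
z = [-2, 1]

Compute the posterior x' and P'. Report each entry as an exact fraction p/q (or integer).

x̄ = F·x = [6, -15]
P̄ = F·P·Fᵀ + Q = [42 -30; -30 53]
y = z − H·x̄ = [-17, 28]
S = H·P̄·Hᵀ + R = [57 -113; -113 343]
K = P̄·Hᵀ·S⁻¹ = [-1296/3391 -1554/3391; -2705/3391 226/3391]
x' = x̄ + K·y = [-1134/3391, 1448/3391]
P' = (I − K·H)·P̄ = [4146/3391 5184/3391; 5184/3391 10820/3391]

x' = [-1134/3391, 1448/3391]
P' = [4146/3391 5184/3391; 5184/3391 10820/3391]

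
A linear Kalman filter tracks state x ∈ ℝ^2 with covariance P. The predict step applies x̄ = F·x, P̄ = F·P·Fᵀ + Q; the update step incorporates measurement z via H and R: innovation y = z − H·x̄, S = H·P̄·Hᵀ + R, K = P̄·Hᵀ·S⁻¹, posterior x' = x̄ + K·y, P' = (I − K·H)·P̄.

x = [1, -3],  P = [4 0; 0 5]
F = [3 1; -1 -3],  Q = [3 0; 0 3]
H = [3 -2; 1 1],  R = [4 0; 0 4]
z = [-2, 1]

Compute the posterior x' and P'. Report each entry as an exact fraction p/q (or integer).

x' = [9940/42871, 59083/42871]
P' = [31884/42871 30748/42871; 30748/42871 63192/42871]

x̄ = F·x = [0, 8]
P̄ = F·P·Fᵀ + Q = [44 -27; -27 52]
y = z − H·x̄ = [14, -7]
S = H·P̄·Hᵀ + R = [932 1; 1 46]
K = P̄·Hᵀ·S⁻¹ = [8539/42871 15658/42871; -8535/42871 23485/42871]
x' = x̄ + K·y = [9940/42871, 59083/42871]
P' = (I − K·H)·P̄ = [31884/42871 30748/42871; 30748/42871 63192/42871]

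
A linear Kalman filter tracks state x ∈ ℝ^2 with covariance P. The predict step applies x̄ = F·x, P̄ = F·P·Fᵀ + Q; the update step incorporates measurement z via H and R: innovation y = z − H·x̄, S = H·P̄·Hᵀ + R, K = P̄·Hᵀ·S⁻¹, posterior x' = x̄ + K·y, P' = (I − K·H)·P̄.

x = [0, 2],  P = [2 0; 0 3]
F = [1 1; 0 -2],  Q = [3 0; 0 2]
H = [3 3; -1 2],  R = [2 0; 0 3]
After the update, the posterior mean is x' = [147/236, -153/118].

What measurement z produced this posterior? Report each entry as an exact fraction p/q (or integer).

x̄ = F·x = [2, -4]
P̄ = F·P·Fᵀ + Q = [8 -6; -6 14]
S = H·P̄·Hᵀ + R = [92 42; 42 91]
K = P̄·Hᵀ·S⁻¹ = [99/472 -523/1652; 27/236 265/826]
x' − x̄ = [-325/236, 319/118] = K·y
y = (KᵀK)⁻¹·Kᵀ·(x' − x̄) = [4, 7]
z = y + H·x̄ = [4, 7] + [-6, -10] = [-2, -3]

z = [-2, -3]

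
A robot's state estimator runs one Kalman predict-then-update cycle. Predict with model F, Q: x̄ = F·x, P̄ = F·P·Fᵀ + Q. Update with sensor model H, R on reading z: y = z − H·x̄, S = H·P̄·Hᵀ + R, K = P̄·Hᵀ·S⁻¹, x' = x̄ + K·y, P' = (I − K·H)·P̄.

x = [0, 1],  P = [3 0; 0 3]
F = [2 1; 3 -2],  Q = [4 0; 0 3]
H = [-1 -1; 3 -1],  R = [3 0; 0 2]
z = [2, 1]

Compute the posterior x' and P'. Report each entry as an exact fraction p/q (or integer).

x' = [-2619/11063, -19546/11063]
P' = [3384/11063 4650/11063; 4650/11063 19218/11063]

x̄ = F·x = [1, -2]
P̄ = F·P·Fᵀ + Q = [19 12; 12 42]
y = z − H·x̄ = [1, -4]
S = H·P̄·Hᵀ + R = [88 -39; -39 143]
K = P̄·Hᵀ·S⁻¹ = [-206/851 2751/11063; -612/851 -2634/11063]
x' = x̄ + K·y = [-2619/11063, -19546/11063]
P' = (I − K·H)·P̄ = [3384/11063 4650/11063; 4650/11063 19218/11063]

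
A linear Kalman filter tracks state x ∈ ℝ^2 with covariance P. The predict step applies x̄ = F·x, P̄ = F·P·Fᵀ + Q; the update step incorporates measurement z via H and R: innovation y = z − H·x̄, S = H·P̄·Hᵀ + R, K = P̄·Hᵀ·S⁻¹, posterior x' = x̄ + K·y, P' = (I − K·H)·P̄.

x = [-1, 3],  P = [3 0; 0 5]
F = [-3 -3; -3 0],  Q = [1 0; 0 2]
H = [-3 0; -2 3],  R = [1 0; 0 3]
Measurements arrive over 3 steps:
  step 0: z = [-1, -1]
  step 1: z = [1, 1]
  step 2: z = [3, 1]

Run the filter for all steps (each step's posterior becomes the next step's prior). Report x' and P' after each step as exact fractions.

step 0: x' = [38171/114631, -1992/114631], P' = [12711/114631 8409/114631; 8409/114631 43115/114631]
step 1: x' = [-8330512/23256077, -317142/23256077], P' = [10101057/93024308 6250731/93024308; 6250731/93024308 31337815/93024308]
step 2: x' = [-265139844461/279175224043, -56532705153/279175224043], P' = [30281768841/279175224043 18756893190/279175224043; 18756893190/279175224043 94010214737/279175224043]

step 0: x̄ = F·x = [-6, 3]
step 0: P̄ = F·P·Fᵀ + Q = [73 27; 27 29]
step 0: y = z − H·x̄ = [-19, -22]
step 0: S = H·P̄·Hᵀ + R = [658 195; 195 232]
step 0: K = P̄·Hᵀ·S⁻¹ = [-38133/114631 -65/114631; -25227/114631 37509/114631]
step 0: x' = x̄ + K·y = [38171/114631, -1992/114631]
step 0: P' = (I − K·H)·P̄ = [12711/114631 8409/114631; 8409/114631 43115/114631]
step 1: x̄ = F·x = [-9867/10421, -114513/114631]
step 1: P̄ = F·P·Fᵀ + Q = [69857/10421 17280/10421; 17280/10421 343661/114631]
step 1: y = z − H·x̄ = [-19180/10421, 241096/114631]
step 1: S = H·P̄·Hᵀ + R = [639134/10421 263622/10421; 263622/10421 4229590/114631]
step 1: K = P̄·Hᵀ·S⁻¹ = [-30303171/93024308 -483307/93024308; -18752193/93024308 27170661/93024308]
step 1: x' = x̄ + K·y = [-8330512/23256077, -317142/23256077]
step 1: P' = (I − K·H)·P̄ = [10101057/93024308 6250731/93024308; 6250731/93024308 31337815/93024308]
step 2: x̄ = F·x = [25942962/23256077, 24991536/23256077]
step 2: P̄ = F·P·Fᵀ + Q = [289243657/46512154 36791523/23256077; 36791523/23256077 276958129/93024308]
step 2: y = z − H·x̄ = [147597117/23256077, 167393/23256077]
step 2: S = H·P̄·Hᵀ + R = [2649705067/46512154 536607264/23256077; 536607264/23256077 3319652237/93024308]
step 2: K = P̄·Hᵀ·S⁻¹ = [-90845306523/279175224043 -1430952704/279175224043; -56270679570/279175224043 81505619277/279175224043]
step 2: x' = x̄ + K·y = [-265139844461/279175224043, -56532705153/279175224043]
step 2: P' = (I − K·H)·P̄ = [30281768841/279175224043 18756893190/279175224043; 18756893190/279175224043 94010214737/279175224043]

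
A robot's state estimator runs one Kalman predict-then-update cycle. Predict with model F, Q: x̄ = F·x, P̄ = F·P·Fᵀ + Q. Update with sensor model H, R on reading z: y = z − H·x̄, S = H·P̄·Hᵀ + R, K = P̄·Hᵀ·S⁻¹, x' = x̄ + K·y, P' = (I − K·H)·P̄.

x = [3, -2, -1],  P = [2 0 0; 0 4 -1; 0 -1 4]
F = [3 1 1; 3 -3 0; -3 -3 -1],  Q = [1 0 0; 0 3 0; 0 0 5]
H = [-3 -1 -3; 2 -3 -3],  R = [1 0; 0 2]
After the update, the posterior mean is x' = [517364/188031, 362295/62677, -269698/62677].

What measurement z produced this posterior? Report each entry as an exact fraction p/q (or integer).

z = [-1, 1]

x̄ = F·x = [6, 15, -2]
P̄ = F·P·Fᵀ + Q = [25 9 -30; 9 57 15; -30 15 57]
S = H·P̄·Hᵀ + R = [400 687; 687 1650]
K = P̄·Hᵀ·S⁻¹ = [-22577/62677 41078/188031; -25608/62677 3141/62677; 10404/62677 -14816/62677]
x' − x̄ = [-610822/188031, -577860/62677, -144344/62677] = K·y
y = (KᵀK)⁻¹·Kᵀ·(x' − x̄) = [26, 28]
z = y + H·x̄ = [26, 28] + [-27, -27] = [-1, 1]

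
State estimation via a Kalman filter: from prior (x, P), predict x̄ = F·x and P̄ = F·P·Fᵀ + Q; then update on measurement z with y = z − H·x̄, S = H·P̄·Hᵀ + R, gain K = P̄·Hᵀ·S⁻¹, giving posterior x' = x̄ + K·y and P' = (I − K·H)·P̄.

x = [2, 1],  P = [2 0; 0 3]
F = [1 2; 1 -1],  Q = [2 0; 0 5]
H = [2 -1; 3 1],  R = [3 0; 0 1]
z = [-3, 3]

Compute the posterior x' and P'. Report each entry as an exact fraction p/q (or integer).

x' = [84/1361, 3841/1361]
P' = [208/1361 -340/1361; -340/1361 1498/1361]

x̄ = F·x = [4, 1]
P̄ = F·P·Fᵀ + Q = [16 -4; -4 10]
y = z − H·x̄ = [-10, -10]
S = H·P̄·Hᵀ + R = [93 90; 90 131]
K = P̄·Hᵀ·S⁻¹ = [252/1361 284/1361; -726/1361 478/1361]
x' = x̄ + K·y = [84/1361, 3841/1361]
P' = (I − K·H)·P̄ = [208/1361 -340/1361; -340/1361 1498/1361]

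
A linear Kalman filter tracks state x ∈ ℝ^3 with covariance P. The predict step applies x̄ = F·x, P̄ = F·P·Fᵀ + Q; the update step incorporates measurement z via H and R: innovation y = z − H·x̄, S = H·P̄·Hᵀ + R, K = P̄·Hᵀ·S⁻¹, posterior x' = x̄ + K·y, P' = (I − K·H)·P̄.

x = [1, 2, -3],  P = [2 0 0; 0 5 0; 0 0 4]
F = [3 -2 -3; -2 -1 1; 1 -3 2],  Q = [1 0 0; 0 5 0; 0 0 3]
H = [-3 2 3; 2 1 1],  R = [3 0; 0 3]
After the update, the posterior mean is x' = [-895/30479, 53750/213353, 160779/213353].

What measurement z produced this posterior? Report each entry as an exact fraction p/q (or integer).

x̄ = F·x = [8, -7, -11]
P̄ = F·P·Fᵀ + Q = [75 -14 12; -14 22 19; 12 19 66]
S = H·P̄·Hᵀ + R = [1540 -91; -91 421]
K = P̄·Hᵀ·S⁻¹ = [-3709/30479 9913/30479; 20462/213353 1573/30479; 31373/213353 8860/30479]
x' − x̄ = [-244727/30479, 1547221/213353, 2507662/213353] = K·y
y = (KᵀK)⁻¹·Kᵀ·(x' − x̄) = [74, 3]
z = y + H·x̄ = [74, 3] + [-71, -2] = [3, 1]

z = [3, 1]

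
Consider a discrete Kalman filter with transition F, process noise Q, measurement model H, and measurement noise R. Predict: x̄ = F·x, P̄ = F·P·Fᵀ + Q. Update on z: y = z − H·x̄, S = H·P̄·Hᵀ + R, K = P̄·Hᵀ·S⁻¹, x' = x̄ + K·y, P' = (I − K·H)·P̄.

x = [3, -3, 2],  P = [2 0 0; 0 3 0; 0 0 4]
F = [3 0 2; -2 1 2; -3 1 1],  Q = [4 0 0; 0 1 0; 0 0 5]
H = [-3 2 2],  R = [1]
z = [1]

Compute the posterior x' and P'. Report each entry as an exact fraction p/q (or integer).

x̄ = F·x = [13, -5, -10]
P̄ = F·P·Fᵀ + Q = [38 4 -10; 4 28 23; -10 23 30]
y = z − H·x̄ = [70]
S = H·P̄·Hᵀ + R = [831]
K = P̄·Hᵀ·S⁻¹ = [-42/277; 30/277; 136/831]
x' = x̄ + K·y = [661/277, 715/277, 1210/831]
P' = (I − K·H)·P̄ = [5234/277 4888/277 2942/277; 4888/277 5056/277 2291/277; 2942/277 2291/277 6434/831]

x' = [661/277, 715/277, 1210/831]
P' = [5234/277 4888/277 2942/277; 4888/277 5056/277 2291/277; 2942/277 2291/277 6434/831]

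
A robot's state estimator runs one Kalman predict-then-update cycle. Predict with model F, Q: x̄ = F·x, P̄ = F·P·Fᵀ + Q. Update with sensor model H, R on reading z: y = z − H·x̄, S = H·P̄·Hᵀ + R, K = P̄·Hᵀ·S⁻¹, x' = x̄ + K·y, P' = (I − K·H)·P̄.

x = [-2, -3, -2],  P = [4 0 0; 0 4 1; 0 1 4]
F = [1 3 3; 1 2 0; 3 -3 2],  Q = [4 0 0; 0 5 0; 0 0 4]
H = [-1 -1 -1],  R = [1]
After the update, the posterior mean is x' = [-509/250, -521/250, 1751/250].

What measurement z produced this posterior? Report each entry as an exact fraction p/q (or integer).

x̄ = F·x = [-17, -8, -1]
P̄ = F·P·Fᵀ + Q = [98 34 -3; 34 25 -8; -3 -8 80]
S = H·P̄·Hᵀ + R = [250]
K = P̄·Hᵀ·S⁻¹ = [-129/250; -51/250; -69/250]
x' − x̄ = [3741/250, 1479/250, 2001/250] = K·y
y = (KᵀK)⁻¹·Kᵀ·(x' − x̄) = [-29]
z = y + H·x̄ = [-29] + [26] = [-3]

z = [-3]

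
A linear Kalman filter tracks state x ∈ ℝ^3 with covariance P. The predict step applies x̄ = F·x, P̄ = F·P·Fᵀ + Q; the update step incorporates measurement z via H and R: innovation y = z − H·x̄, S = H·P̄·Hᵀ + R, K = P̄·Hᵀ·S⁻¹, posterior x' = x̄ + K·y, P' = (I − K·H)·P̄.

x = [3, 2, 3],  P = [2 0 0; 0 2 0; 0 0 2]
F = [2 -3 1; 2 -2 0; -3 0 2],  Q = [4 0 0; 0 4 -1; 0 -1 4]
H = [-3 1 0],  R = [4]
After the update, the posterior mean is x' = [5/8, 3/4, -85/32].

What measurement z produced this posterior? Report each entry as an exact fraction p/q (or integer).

x̄ = F·x = [3, 2, -3]
P̄ = F·P·Fᵀ + Q = [32 20 -8; 20 20 -13; -8 -13 30]
S = H·P̄·Hᵀ + R = [192]
K = P̄·Hᵀ·S⁻¹ = [-19/48; -5/24; 11/192]
x' − x̄ = [-19/8, -5/4, 11/32] = K·y
y = (KᵀK)⁻¹·Kᵀ·(x' − x̄) = [6]
z = y + H·x̄ = [6] + [-7] = [-1]

z = [-1]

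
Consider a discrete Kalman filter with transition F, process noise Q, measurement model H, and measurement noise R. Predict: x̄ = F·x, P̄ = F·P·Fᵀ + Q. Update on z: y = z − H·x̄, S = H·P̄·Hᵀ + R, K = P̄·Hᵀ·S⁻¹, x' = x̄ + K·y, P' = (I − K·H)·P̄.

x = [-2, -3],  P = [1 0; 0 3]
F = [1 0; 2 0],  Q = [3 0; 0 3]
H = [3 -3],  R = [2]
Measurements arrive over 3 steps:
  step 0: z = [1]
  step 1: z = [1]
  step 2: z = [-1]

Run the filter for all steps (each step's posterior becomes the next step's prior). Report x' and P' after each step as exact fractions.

step 0: x̄ = F·x = [-2, -4]
step 0: P̄ = F·P·Fᵀ + Q = [4 2; 2 7]
step 0: y = z − H·x̄ = [-5]
step 0: S = H·P̄·Hᵀ + R = [65]
step 0: K = P̄·Hᵀ·S⁻¹ = [6/65; -3/13]
step 0: x' = x̄ + K·y = [-32/13, -37/13]
step 0: P' = (I − K·H)·P̄ = [224/65 44/13; 44/13 46/13]
step 1: x̄ = F·x = [-32/13, -64/13]
step 1: P̄ = F·P·Fᵀ + Q = [419/65 448/65; 448/65 1091/65]
step 1: y = z − H·x̄ = [-83/13]
step 1: S = H·P̄·Hᵀ + R = [5656/65]
step 1: K = P̄·Hᵀ·S⁻¹ = [-87/5656; -1929/5656]
step 1: x' = x̄ + K·y = [-13367/5656, -15529/5656]
step 1: P' = (I − K·H)·P̄ = [36343/5656 36401/5656; 36401/5656 37687/5656]
step 2: x̄ = F·x = [-13367/5656, -13367/2828]
step 2: P̄ = F·P·Fᵀ + Q = [53311/5656 36343/2828; 36343/2828 40585/1414]
step 2: y = z − H·x̄ = [-45757/5656]
step 2: S = H·P̄·Hᵀ + R = [643823/5656]
step 2: K = P̄·Hᵀ·S⁻¹ = [-58125/643823; -268962/643823]
step 2: x' = x̄ + K·y = [-1051336/643823, -867233/643823]
step 2: P' = (I − K·H)·P̄ = [5471063/643823 5509813/643823; 5509813/643823 5689121/643823]

step 0: x' = [-32/13, -37/13], P' = [224/65 44/13; 44/13 46/13]
step 1: x' = [-13367/5656, -15529/5656], P' = [36343/5656 36401/5656; 36401/5656 37687/5656]
step 2: x' = [-1051336/643823, -867233/643823], P' = [5471063/643823 5509813/643823; 5509813/643823 5689121/643823]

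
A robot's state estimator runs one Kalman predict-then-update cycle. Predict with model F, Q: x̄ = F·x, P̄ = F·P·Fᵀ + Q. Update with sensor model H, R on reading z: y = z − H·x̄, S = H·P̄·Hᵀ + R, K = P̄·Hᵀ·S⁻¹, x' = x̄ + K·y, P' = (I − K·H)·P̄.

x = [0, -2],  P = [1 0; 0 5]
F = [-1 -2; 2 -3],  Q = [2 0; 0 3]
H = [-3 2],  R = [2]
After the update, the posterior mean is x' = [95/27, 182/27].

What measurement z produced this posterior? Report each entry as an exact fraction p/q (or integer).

z = [3]

x̄ = F·x = [4, 6]
P̄ = F·P·Fᵀ + Q = [23 28; 28 52]
S = H·P̄·Hᵀ + R = [81]
K = P̄·Hᵀ·S⁻¹ = [-13/81; 20/81]
x' − x̄ = [-13/27, 20/27] = K·y
y = (KᵀK)⁻¹·Kᵀ·(x' − x̄) = [3]
z = y + H·x̄ = [3] + [0] = [3]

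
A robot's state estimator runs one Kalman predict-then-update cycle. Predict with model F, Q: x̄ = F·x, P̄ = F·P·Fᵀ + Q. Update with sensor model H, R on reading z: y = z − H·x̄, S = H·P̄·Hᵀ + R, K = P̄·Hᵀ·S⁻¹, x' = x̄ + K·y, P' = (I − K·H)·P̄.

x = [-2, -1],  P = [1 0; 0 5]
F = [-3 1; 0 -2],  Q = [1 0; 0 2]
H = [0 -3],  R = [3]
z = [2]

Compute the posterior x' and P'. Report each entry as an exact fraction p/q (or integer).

x̄ = F·x = [5, 2]
P̄ = F·P·Fᵀ + Q = [15 -10; -10 22]
y = z − H·x̄ = [8]
S = H·P̄·Hᵀ + R = [201]
K = P̄·Hᵀ·S⁻¹ = [10/67; -22/67]
x' = x̄ + K·y = [415/67, -42/67]
P' = (I − K·H)·P̄ = [705/67 -10/67; -10/67 22/67]

x' = [415/67, -42/67]
P' = [705/67 -10/67; -10/67 22/67]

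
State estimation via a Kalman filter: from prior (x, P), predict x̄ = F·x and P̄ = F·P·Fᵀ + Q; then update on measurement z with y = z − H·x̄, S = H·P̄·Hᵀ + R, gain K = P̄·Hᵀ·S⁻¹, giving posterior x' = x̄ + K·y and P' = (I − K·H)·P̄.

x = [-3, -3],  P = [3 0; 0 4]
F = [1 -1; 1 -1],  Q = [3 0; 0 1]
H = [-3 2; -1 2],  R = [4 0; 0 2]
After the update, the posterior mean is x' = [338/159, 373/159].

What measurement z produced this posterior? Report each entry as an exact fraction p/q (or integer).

x̄ = F·x = [0, 0]
P̄ = F·P·Fᵀ + Q = [10 7; 7 8]
S = H·P̄·Hᵀ + R = [42 6; 6 16]
K = P̄·Hᵀ·S⁻¹ = [-70/159 22/53; -67/318 34/53]
x' − x̄ = [338/159, 373/159] = K·y
y = (KᵀK)⁻¹·Kᵀ·(x' − x̄) = [-2, 3]
z = y + H·x̄ = [-2, 3] + [0, 0] = [-2, 3]

z = [-2, 3]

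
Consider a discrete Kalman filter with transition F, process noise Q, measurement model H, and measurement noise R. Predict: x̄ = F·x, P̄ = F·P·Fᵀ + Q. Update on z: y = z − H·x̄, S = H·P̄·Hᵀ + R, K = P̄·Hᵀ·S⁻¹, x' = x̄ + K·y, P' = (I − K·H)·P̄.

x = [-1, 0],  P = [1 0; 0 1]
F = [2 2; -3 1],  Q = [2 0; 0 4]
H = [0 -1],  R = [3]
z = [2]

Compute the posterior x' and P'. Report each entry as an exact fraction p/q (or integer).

x̄ = F·x = [-2, 3]
P̄ = F·P·Fᵀ + Q = [10 -4; -4 14]
y = z − H·x̄ = [5]
S = H·P̄·Hᵀ + R = [17]
K = P̄·Hᵀ·S⁻¹ = [4/17; -14/17]
x' = x̄ + K·y = [-14/17, -19/17]
P' = (I − K·H)·P̄ = [154/17 -12/17; -12/17 42/17]

x' = [-14/17, -19/17]
P' = [154/17 -12/17; -12/17 42/17]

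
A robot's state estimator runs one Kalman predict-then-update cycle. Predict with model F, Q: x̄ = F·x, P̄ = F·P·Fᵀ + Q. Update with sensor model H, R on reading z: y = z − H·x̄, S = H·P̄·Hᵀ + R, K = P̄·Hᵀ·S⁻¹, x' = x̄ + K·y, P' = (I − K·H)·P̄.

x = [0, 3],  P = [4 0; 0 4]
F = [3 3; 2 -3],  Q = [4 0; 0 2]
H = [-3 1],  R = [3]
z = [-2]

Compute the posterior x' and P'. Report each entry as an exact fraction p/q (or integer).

x' = [-281/271, -1419/271]
P' = [1396/271 3948/271; 3948/271 11934/271]

x̄ = F·x = [9, -9]
P̄ = F·P·Fᵀ + Q = [76 -12; -12 54]
y = z − H·x̄ = [34]
S = H·P̄·Hᵀ + R = [813]
K = P̄·Hᵀ·S⁻¹ = [-80/271; 30/271]
x' = x̄ + K·y = [-281/271, -1419/271]
P' = (I − K·H)·P̄ = [1396/271 3948/271; 3948/271 11934/271]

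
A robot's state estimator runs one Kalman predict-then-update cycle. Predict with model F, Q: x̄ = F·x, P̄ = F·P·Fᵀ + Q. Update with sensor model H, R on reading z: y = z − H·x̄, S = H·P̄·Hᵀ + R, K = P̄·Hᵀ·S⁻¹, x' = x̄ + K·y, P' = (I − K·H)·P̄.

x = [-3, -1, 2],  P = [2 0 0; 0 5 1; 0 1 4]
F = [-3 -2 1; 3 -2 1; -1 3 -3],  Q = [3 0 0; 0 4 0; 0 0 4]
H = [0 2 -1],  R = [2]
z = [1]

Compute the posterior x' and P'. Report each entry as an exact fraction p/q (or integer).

x̄ = F·x = [13, -5, -6]
P̄ = F·P·Fᵀ + Q = [41 2 -27; 2 42 -39; -27 -39 69]
y = z − H·x̄ = [5]
S = H·P̄·Hᵀ + R = [395]
K = P̄·Hᵀ·S⁻¹ = [31/395; 123/395; -147/395]
x' = x̄ + K·y = [1058/79, -272/79, -621/79]
P' = (I − K·H)·P̄ = [15234/395 -3023/395 -6108/395; -3023/395 1461/395 2676/395; -6108/395 2676/395 5646/395]

x' = [1058/79, -272/79, -621/79]
P' = [15234/395 -3023/395 -6108/395; -3023/395 1461/395 2676/395; -6108/395 2676/395 5646/395]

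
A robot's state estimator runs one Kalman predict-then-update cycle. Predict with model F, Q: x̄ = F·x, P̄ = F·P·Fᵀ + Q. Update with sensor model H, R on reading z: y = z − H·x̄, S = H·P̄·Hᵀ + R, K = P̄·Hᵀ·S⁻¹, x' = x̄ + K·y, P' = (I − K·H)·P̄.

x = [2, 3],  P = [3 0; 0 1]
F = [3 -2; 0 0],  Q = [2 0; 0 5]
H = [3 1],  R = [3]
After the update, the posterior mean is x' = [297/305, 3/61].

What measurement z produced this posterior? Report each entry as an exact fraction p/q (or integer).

x̄ = F·x = [0, 0]
P̄ = F·P·Fᵀ + Q = [33 0; 0 5]
S = H·P̄·Hᵀ + R = [305]
K = P̄·Hᵀ·S⁻¹ = [99/305; 1/61]
x' − x̄ = [297/305, 3/61] = K·y
y = (KᵀK)⁻¹·Kᵀ·(x' − x̄) = [3]
z = y + H·x̄ = [3] + [0] = [3]

z = [3]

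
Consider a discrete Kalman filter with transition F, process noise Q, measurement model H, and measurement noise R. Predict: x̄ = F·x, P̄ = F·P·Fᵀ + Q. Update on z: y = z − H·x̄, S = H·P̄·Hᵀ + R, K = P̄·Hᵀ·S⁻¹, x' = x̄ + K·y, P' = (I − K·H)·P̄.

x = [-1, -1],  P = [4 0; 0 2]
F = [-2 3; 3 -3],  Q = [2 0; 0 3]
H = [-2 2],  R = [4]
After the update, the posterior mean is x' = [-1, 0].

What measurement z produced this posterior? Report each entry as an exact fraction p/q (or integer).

x̄ = F·x = [-1, 0]
P̄ = F·P·Fᵀ + Q = [36 -42; -42 57]
S = H·P̄·Hᵀ + R = [712]
K = P̄·Hᵀ·S⁻¹ = [-39/178; 99/356]
x' − x̄ = [0, 0] = K·y
y = (KᵀK)⁻¹·Kᵀ·(x' − x̄) = [0]
z = y + H·x̄ = [0] + [2] = [2]

z = [2]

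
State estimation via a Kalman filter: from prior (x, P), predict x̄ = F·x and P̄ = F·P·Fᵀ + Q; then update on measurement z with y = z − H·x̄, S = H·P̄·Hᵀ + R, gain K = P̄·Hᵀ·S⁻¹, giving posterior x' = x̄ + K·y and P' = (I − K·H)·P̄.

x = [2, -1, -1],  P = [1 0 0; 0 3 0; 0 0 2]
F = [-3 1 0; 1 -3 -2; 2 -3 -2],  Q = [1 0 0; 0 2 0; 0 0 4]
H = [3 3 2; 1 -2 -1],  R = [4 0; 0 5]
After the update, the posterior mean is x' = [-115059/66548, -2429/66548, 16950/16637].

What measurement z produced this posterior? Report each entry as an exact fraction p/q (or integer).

x̄ = F·x = [-7, 7, 9]
P̄ = F·P·Fᵀ + Q = [13 -12 -15; -12 38 37; -15 37 43]
S = H·P̄·Hᵀ + R = [683 -483; -483 439]
K = P̄·Hᵀ·S⁻¹ = [13263/66548 22475/66548; 6353/66548 -11959/66548; 743/16637 -4185/16637]
x' − x̄ = [350777/66548, -468265/66548, -132783/16637] = K·y
y = (KᵀK)⁻¹·Kᵀ·(x' − x̄) = [-21, 28]
z = y + H·x̄ = [-21, 28] + [18, -30] = [-3, -2]

z = [-3, -2]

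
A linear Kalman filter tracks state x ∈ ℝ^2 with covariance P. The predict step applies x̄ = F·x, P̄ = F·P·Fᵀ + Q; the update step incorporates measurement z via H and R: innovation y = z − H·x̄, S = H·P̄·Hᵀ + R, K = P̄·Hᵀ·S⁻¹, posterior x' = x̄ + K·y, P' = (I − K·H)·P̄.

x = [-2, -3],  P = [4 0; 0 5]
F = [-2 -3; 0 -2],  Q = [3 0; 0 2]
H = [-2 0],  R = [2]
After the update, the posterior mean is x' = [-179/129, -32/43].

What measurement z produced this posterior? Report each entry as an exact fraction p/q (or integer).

x̄ = F·x = [13, 6]
P̄ = F·P·Fᵀ + Q = [64 30; 30 22]
S = H·P̄·Hᵀ + R = [258]
K = P̄·Hᵀ·S⁻¹ = [-64/129; -10/43]
x' − x̄ = [-1856/129, -290/43] = K·y
y = (KᵀK)⁻¹·Kᵀ·(x' − x̄) = [29]
z = y + H·x̄ = [29] + [-26] = [3]

z = [3]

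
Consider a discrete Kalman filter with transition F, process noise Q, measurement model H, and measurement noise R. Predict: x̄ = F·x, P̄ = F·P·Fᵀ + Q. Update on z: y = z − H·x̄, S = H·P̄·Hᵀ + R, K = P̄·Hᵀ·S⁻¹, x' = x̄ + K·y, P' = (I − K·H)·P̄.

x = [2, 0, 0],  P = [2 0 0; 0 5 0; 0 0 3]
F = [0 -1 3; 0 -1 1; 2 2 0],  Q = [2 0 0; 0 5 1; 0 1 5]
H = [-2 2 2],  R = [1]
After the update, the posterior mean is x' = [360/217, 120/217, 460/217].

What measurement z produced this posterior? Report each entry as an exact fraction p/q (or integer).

z = [2]

x̄ = F·x = [0, 0, 4]
P̄ = F·P·Fᵀ + Q = [34 14 -10; 14 13 -9; -10 -9 33]
S = H·P̄·Hᵀ + R = [217]
K = P̄·Hᵀ·S⁻¹ = [-60/217; -20/217; 68/217]
x' − x̄ = [360/217, 120/217, -408/217] = K·y
y = (KᵀK)⁻¹·Kᵀ·(x' − x̄) = [-6]
z = y + H·x̄ = [-6] + [8] = [2]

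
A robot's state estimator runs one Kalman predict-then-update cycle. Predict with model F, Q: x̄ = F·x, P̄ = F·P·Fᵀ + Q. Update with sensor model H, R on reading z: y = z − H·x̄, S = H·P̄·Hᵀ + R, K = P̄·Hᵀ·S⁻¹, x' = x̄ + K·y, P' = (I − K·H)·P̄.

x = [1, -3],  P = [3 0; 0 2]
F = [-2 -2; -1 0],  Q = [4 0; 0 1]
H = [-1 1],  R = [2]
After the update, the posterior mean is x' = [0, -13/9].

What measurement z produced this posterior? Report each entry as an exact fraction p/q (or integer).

z = [-1]

x̄ = F·x = [4, -1]
P̄ = F·P·Fᵀ + Q = [24 6; 6 4]
S = H·P̄·Hᵀ + R = [18]
K = P̄·Hᵀ·S⁻¹ = [-1; -1/9]
x' − x̄ = [-4, -4/9] = K·y
y = (KᵀK)⁻¹·Kᵀ·(x' − x̄) = [4]
z = y + H·x̄ = [4] + [-5] = [-1]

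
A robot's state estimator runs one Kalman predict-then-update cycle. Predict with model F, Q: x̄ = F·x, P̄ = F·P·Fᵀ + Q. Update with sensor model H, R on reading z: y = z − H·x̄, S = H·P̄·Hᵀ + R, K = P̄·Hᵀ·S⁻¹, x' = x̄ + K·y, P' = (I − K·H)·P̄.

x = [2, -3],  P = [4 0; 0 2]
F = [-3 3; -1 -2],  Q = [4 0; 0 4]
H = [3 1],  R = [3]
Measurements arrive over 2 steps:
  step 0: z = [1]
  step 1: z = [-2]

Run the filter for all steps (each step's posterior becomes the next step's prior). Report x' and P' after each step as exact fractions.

step 0: x' = [-807/541, 2836/541], P' = [1102/541 -2784/541; -2784/541 8400/541]
step 1: x' = [-304797/934823, -868243/934823], P' = [1284326/934823 -2779170/934823; -2779170/934823 7915686/934823]

step 0: x̄ = F·x = [-15, 4]
step 0: P̄ = F·P·Fᵀ + Q = [58 0; 0 16]
step 0: y = z − H·x̄ = [42]
step 0: S = H·P̄·Hᵀ + R = [541]
step 0: K = P̄·Hᵀ·S⁻¹ = [174/541; 16/541]
step 0: x' = x̄ + K·y = [-807/541, 2836/541]
step 0: P' = (I − K·H)·P̄ = [1102/541 -2784/541; -2784/541 8400/541]
step 1: x̄ = F·x = [10929/541, -4865/541]
step 1: P̄ = F·P·Fᵀ + Q = [137794/541 -55446/541; -55446/541 25730/541]
step 1: y = z − H·x̄ = [-29004/541]
step 1: S = H·P̄·Hᵀ + R = [934823/541]
step 1: K = P̄·Hᵀ·S⁻¹ = [357936/934823; -140608/934823]
step 1: x' = x̄ + K·y = [-304797/934823, -868243/934823]
step 1: P' = (I − K·H)·P̄ = [1284326/934823 -2779170/934823; -2779170/934823 7915686/934823]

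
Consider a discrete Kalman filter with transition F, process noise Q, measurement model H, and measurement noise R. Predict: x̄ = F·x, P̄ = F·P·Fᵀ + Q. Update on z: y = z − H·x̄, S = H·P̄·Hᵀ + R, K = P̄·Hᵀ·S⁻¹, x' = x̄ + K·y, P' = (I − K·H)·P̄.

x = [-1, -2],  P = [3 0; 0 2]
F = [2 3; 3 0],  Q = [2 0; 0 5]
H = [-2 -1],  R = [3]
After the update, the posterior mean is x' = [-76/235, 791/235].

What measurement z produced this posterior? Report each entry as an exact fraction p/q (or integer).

z = [-3]

x̄ = F·x = [-8, -3]
P̄ = F·P·Fᵀ + Q = [32 18; 18 32]
S = H·P̄·Hᵀ + R = [235]
K = P̄·Hᵀ·S⁻¹ = [-82/235; -68/235]
x' − x̄ = [1804/235, 1496/235] = K·y
y = (KᵀK)⁻¹·Kᵀ·(x' − x̄) = [-22]
z = y + H·x̄ = [-22] + [19] = [-3]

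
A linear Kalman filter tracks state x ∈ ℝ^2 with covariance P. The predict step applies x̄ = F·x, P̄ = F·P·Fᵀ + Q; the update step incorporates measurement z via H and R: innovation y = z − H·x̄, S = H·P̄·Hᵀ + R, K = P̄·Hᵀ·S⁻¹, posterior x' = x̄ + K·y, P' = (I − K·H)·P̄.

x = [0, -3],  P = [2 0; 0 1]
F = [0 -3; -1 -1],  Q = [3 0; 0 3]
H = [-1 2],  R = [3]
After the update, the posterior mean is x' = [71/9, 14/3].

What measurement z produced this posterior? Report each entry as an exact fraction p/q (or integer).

x̄ = F·x = [9, 3]
P̄ = F·P·Fᵀ + Q = [12 3; 3 6]
S = H·P̄·Hᵀ + R = [27]
K = P̄·Hᵀ·S⁻¹ = [-2/9; 1/3]
x' − x̄ = [-10/9, 5/3] = K·y
y = (KᵀK)⁻¹·Kᵀ·(x' − x̄) = [5]
z = y + H·x̄ = [5] + [-3] = [2]

z = [2]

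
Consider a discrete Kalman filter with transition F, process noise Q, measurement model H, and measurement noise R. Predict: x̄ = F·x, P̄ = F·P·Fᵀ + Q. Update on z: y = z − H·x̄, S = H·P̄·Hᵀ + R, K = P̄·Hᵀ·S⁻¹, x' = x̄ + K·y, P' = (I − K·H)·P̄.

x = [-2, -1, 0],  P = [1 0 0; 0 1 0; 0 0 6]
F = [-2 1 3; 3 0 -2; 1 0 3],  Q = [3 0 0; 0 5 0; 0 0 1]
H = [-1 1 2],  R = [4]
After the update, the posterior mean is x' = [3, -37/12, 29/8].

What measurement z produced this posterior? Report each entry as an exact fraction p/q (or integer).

z = [2]

x̄ = F·x = [3, -6, -2]
P̄ = F·P·Fᵀ + Q = [62 -42 52; -42 38 -33; 52 -33 56]
S = H·P̄·Hᵀ + R = [72]
K = P̄·Hᵀ·S⁻¹ = [0; 7/36; 3/8]
x' − x̄ = [0, 35/12, 45/8] = K·y
y = (KᵀK)⁻¹·Kᵀ·(x' − x̄) = [15]
z = y + H·x̄ = [15] + [-13] = [2]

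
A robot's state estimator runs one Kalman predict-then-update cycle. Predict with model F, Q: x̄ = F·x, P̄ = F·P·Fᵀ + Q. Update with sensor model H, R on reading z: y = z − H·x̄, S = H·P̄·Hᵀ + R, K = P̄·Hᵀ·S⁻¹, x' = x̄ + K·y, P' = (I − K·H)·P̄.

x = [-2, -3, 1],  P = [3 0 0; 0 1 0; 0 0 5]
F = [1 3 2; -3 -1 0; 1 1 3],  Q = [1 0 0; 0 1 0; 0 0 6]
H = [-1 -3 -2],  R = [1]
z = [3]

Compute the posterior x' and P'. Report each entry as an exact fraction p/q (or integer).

x̄ = F·x = [-9, 9, -2]
P̄ = F·P·Fᵀ + Q = [33 -12 36; -12 29 -10; 36 -10 55]
y = z − H·x̄ = [17]
S = H·P̄·Hᵀ + R = [467]
K = P̄·Hᵀ·S⁻¹ = [-69/467; -55/467; -116/467]
x' = x̄ + K·y = [-5376/467, 3268/467, -2906/467]
P' = (I − K·H)·P̄ = [10650/467 -9399/467 8808/467; -9399/467 10518/467 -11050/467; 8808/467 -11050/467 12229/467]

x' = [-5376/467, 3268/467, -2906/467]
P' = [10650/467 -9399/467 8808/467; -9399/467 10518/467 -11050/467; 8808/467 -11050/467 12229/467]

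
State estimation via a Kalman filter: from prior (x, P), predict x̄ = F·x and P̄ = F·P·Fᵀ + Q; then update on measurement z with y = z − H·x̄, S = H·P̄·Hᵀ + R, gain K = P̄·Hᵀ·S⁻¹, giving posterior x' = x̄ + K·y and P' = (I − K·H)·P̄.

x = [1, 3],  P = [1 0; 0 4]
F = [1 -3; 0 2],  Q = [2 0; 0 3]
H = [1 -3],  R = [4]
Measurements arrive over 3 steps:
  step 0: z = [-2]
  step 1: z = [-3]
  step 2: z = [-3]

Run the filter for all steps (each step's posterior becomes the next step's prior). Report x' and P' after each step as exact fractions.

step 0: x' = [-100/179, 102/179], P' = [1641/358 399/358; 399/358 241/358]
step 1: x' = [-23776/12897, 1871/4299], P' = [53602/12897 5050/4299; 5050/4299 1062/1433]
step 2: x' = [-2658703/980701, 141936/980701], P' = [3787642/980701 1054998/980701; 1054998/980701 695422/980701]

step 0: x̄ = F·x = [-8, 6]
step 0: P̄ = F·P·Fᵀ + Q = [39 -24; -24 19]
step 0: y = z − H·x̄ = [24]
step 0: S = H·P̄·Hᵀ + R = [358]
step 0: K = P̄·Hᵀ·S⁻¹ = [111/358; -81/358]
step 0: x' = x̄ + K·y = [-100/179, 102/179]
step 0: P' = (I − K·H)·P̄ = [1641/358 399/358; 399/358 241/358]
step 1: x̄ = F·x = [-406/179, 204/179]
step 1: P̄ = F·P·Fᵀ + Q = [1066/179 -324/179; -324/179 1019/179]
step 1: y = z − H·x̄ = [481/179]
step 1: S = H·P̄·Hᵀ + R = [12897/179]
step 1: K = P̄·Hᵀ·S⁻¹ = [2038/12897; -1127/4299]
step 1: x' = x̄ + K·y = [-23776/12897, 1871/4299]
step 1: P' = (I − K·H)·P̄ = [53602/12897 5050/4299; 5050/4299 1062/1433]
step 2: x̄ = F·x = [-40615/12897, 3742/4299]
step 2: P̄ = F·P·Fᵀ + Q = [74518/12897 -9016/4299; -9016/4299 8547/1433]
step 2: y = z − H·x̄ = [35602/12897]
step 2: S = H·P̄·Hᵀ + R = [980701/12897]
step 2: K = P̄·Hᵀ·S⁻¹ = [155662/980701; -257817/980701]
step 2: x' = x̄ + K·y = [-2658703/980701, 141936/980701]
step 2: P' = (I − K·H)·P̄ = [3787642/980701 1054998/980701; 1054998/980701 695422/980701]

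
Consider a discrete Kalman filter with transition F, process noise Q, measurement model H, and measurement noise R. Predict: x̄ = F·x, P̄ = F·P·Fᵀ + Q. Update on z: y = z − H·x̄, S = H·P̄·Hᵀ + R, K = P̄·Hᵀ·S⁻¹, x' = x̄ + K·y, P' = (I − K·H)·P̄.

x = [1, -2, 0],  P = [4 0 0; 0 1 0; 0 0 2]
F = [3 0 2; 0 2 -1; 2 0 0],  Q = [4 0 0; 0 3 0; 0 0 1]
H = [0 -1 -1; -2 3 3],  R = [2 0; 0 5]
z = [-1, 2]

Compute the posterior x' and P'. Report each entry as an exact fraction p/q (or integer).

x̄ = F·x = [3, -4, 2]
P̄ = F·P·Fᵀ + Q = [48 -4 24; -4 9 0; 24 0 17]
y = z − H·x̄ = [-3, 14]
S = H·P̄·Hᵀ + R = [28 -38; -38 191]
K = P̄·Hᵀ·S⁻¹ = [-1297/976 -221/488; -389/3904 319/1952; -3133/3904 -281/1952]
x' = x̄ + K·y = [631/976, -5517/3904, 9339/3904]
P' = (I − K·H)·P̄ = [1249/244 -107/976 2701/976; -107/976 9305/3904 -8527/3904; 2701/976 -8527/3904 14793/3904]

x' = [631/976, -5517/3904, 9339/3904]
P' = [1249/244 -107/976 2701/976; -107/976 9305/3904 -8527/3904; 2701/976 -8527/3904 14793/3904]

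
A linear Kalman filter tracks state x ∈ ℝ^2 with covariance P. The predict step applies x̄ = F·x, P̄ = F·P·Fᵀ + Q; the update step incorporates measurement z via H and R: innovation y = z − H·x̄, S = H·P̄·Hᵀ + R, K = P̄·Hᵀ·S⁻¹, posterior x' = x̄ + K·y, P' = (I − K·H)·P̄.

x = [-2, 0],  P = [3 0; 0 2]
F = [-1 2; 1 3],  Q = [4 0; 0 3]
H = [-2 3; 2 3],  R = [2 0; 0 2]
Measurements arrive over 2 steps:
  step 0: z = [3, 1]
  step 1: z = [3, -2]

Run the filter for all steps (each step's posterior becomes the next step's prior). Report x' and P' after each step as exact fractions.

step 0: x̄ = F·x = [2, -2]
step 0: P̄ = F·P·Fᵀ + Q = [15 9; 9 24]
step 0: y = z − H·x̄ = [13, 3]
step 0: S = H·P̄·Hᵀ + R = [170 156; 156 386]
step 0: K = P̄·Hᵀ·S⁻¹ = [-5025/20642 5079/20642; 1701/10321 1719/10321]
step 0: x' = x̄ + K·y = [-4402/10321, 6628/10321]
step 0: P' = (I − K·H)·P̄ = [2526/10321 9/10321; 9/10321 1140/10321]
step 1: x̄ = F·x = [17658/10321, 15482/10321]
step 1: P̄ = F·P·Fᵀ + Q = [48334/10321 4305/10321; 4305/10321 43803/10321]
step 1: y = z − H·x̄ = [19833/10321, -102404/10321]
step 1: S = H·P̄·Hᵀ + R = [556545/10321 200891/10321; 200891/10321 659865/10321]
step 1: K = P̄·Hᵀ·S⁻¹ = [-3743819/15836032 3769649/15836032; 2562843/15836032 2580063/15836032]
step 1: x' = x̄ + K·y = [-17502727/15836032, 3080471/15836032]
step 1: P' = (I − K·H)·P̄ = [1878367/7918016 4305/7918016; 4305/7918016 857151/7918016]

step 0: x' = [-4402/10321, 6628/10321], P' = [2526/10321 9/10321; 9/10321 1140/10321]
step 1: x' = [-17502727/15836032, 3080471/15836032], P' = [1878367/7918016 4305/7918016; 4305/7918016 857151/7918016]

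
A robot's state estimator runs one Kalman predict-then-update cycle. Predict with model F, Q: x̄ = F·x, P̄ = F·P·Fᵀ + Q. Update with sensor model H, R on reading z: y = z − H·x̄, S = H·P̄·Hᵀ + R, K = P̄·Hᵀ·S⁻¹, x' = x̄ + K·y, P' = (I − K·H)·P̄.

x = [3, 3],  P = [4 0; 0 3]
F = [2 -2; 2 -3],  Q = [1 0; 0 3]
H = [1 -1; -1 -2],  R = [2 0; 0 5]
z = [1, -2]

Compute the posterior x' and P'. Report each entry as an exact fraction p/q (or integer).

x̄ = F·x = [0, -3]
P̄ = F·P·Fᵀ + Q = [29 34; 34 46]
y = z − H·x̄ = [-2, -8]
S = H·P̄·Hᵀ + R = [9 29; 29 354]
K = P̄·Hᵀ·S⁻¹ = [149/335 -104/335; -594/2345 -786/2345]
x' = x̄ + K·y = [534/335, 63/335]
P' = (I − K·H)·P̄ = [372/335 74/335; 74/335 1706/2345]

x' = [534/335, 63/335]
P' = [372/335 74/335; 74/335 1706/2345]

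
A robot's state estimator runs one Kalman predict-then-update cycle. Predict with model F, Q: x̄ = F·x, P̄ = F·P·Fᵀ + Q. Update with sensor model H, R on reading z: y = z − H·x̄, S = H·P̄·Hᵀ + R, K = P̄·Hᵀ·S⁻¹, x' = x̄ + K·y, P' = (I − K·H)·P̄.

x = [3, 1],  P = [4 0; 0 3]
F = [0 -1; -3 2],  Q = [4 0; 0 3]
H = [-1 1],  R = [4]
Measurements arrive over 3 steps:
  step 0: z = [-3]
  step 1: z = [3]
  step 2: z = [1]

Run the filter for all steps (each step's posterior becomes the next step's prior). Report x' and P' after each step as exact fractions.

step 0: x' = [-113/74, -347/74], P' = [349/74 297/74; 297/74 525/74]
step 1: x' = [3397/3334, 9703/3334], P' = [24011/3334 20091/3334; 20091/3334 28323/3334]
step 2: x' = [-247257/146042, -38879/146042], P' = [1390981/146042 1238853/146042; 1238853/146042 1617549/146042]

step 0: x̄ = F·x = [-1, -7]
step 0: P̄ = F·P·Fᵀ + Q = [7 -6; -6 51]
step 0: y = z − H·x̄ = [3]
step 0: S = H·P̄·Hᵀ + R = [74]
step 0: K = P̄·Hᵀ·S⁻¹ = [-13/74; 57/74]
step 0: x' = x̄ + K·y = [-113/74, -347/74]
step 0: P' = (I − K·H)·P̄ = [349/74 297/74; 297/74 525/74]
step 1: x̄ = F·x = [347/74, -355/74]
step 1: P̄ = F·P·Fᵀ + Q = [821/74 -159/74; -159/74 1899/74]
step 1: y = z − H·x̄ = [462/37]
step 1: S = H·P̄·Hᵀ + R = [1667/37]
step 1: K = P̄·Hᵀ·S⁻¹ = [-490/1667; 1029/1667]
step 1: x' = x̄ + K·y = [3397/3334, 9703/3334]
step 1: P' = (I − K·H)·P̄ = [24011/3334 20091/3334; 20091/3334 28323/3334]
step 2: x̄ = F·x = [-9703/3334, 9215/3334]
step 2: P̄ = F·P·Fᵀ + Q = [41659/3334 3627/3334; 3627/3334 98301/3334]
step 2: y = z − H·x̄ = [-7792/1667]
step 2: S = H·P̄·Hᵀ + R = [73021/1667]
step 2: K = P̄·Hᵀ·S⁻¹ = [-19016/73021; 47337/73021]
step 2: x' = x̄ + K·y = [-247257/146042, -38879/146042]
step 2: P' = (I − K·H)·P̄ = [1390981/146042 1238853/146042; 1238853/146042 1617549/146042]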